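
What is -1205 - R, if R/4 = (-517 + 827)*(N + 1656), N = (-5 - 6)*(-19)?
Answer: -2313805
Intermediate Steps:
N = 209 (N = -11*(-19) = 209)
R = 2312600 (R = 4*((-517 + 827)*(209 + 1656)) = 4*(310*1865) = 4*578150 = 2312600)
-1205 - R = -1205 - 1*2312600 = -1205 - 2312600 = -2313805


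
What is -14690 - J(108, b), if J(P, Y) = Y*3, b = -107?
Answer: -14369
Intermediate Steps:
J(P, Y) = 3*Y
-14690 - J(108, b) = -14690 - 3*(-107) = -14690 - 1*(-321) = -14690 + 321 = -14369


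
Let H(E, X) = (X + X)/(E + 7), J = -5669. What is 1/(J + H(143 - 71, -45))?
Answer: -79/447941 ≈ -0.00017636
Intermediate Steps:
H(E, X) = 2*X/(7 + E) (H(E, X) = (2*X)/(7 + E) = 2*X/(7 + E))
1/(J + H(143 - 71, -45)) = 1/(-5669 + 2*(-45)/(7 + (143 - 71))) = 1/(-5669 + 2*(-45)/(7 + 72)) = 1/(-5669 + 2*(-45)/79) = 1/(-5669 + 2*(-45)*(1/79)) = 1/(-5669 - 90/79) = 1/(-447941/79) = -79/447941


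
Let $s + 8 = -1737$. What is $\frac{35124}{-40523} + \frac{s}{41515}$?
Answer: $- \frac{305777099}{336462469} \approx -0.9088$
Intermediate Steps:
$s = -1745$ ($s = -8 - 1737 = -1745$)
$\frac{35124}{-40523} + \frac{s}{41515} = \frac{35124}{-40523} - \frac{1745}{41515} = 35124 \left(- \frac{1}{40523}\right) - \frac{349}{8303} = - \frac{35124}{40523} - \frac{349}{8303} = - \frac{305777099}{336462469}$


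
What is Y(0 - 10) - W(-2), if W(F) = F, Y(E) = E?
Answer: -8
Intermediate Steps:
Y(0 - 10) - W(-2) = (0 - 10) - 1*(-2) = -10 + 2 = -8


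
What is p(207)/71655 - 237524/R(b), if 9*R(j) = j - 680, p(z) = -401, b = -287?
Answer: 153177652213/69290385 ≈ 2210.7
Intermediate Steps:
R(j) = -680/9 + j/9 (R(j) = (j - 680)/9 = (-680 + j)/9 = -680/9 + j/9)
p(207)/71655 - 237524/R(b) = -401/71655 - 237524/(-680/9 + (⅑)*(-287)) = -401*1/71655 - 237524/(-680/9 - 287/9) = -401/71655 - 237524/(-967/9) = -401/71655 - 237524*(-9/967) = -401/71655 + 2137716/967 = 153177652213/69290385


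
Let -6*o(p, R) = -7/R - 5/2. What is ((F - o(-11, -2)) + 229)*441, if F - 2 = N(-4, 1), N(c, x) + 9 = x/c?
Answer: 391461/4 ≈ 97865.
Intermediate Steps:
N(c, x) = -9 + x/c
o(p, R) = 5/12 + 7/(6*R) (o(p, R) = -(-7/R - 5/2)/6 = -(-5/2 - 7/R)/6 = 5/12 + 7/(6*R))
F = -29/4 (F = 2 + (-9 + 1/(-4)) = 2 + (-9 + 1*(-¼)) = 2 + (-9 - ¼) = 2 - 37/4 = -29/4 ≈ -7.2500)
((F - o(-11, -2)) + 229)*441 = ((-29/4 - (14 + 5*(-2))/(12*(-2))) + 229)*441 = ((-29/4 - (-1)*(14 - 10)/(12*2)) + 229)*441 = ((-29/4 - (-1)*4/(12*2)) + 229)*441 = ((-29/4 - 1*(-⅙)) + 229)*441 = ((-29/4 + ⅙) + 229)*441 = (-85/12 + 229)*441 = (2663/12)*441 = 391461/4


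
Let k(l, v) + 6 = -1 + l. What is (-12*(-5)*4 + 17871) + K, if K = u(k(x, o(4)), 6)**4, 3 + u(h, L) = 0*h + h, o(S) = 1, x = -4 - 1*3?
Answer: 101632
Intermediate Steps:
x = -7 (x = -4 - 3 = -7)
k(l, v) = -7 + l (k(l, v) = -6 + (-1 + l) = -7 + l)
u(h, L) = -3 + h (u(h, L) = -3 + (0*h + h) = -3 + (0 + h) = -3 + h)
K = 83521 (K = (-3 + (-7 - 7))**4 = (-3 - 14)**4 = (-17)**4 = 83521)
(-12*(-5)*4 + 17871) + K = (-12*(-5)*4 + 17871) + 83521 = (60*4 + 17871) + 83521 = (240 + 17871) + 83521 = 18111 + 83521 = 101632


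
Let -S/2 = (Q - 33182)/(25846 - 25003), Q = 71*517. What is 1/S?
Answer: -281/2350 ≈ -0.11957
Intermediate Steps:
Q = 36707
S = -2350/281 (S = -2*(36707 - 33182)/(25846 - 25003) = -7050/843 = -2*1175/281 = -2350/281 ≈ -8.3630)
1/S = 1/(-2350/281) = -281/2350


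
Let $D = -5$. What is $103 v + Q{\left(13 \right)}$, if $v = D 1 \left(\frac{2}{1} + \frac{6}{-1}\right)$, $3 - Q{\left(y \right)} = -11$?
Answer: $2074$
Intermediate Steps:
$Q{\left(y \right)} = 14$ ($Q{\left(y \right)} = 3 - -11 = 3 + 11 = 14$)
$v = 20$ ($v = \left(-5\right) 1 \left(\frac{2}{1} + \frac{6}{-1}\right) = - 5 \left(2 \cdot 1 + 6 \left(-1\right)\right) = - 5 \left(2 - 6\right) = \left(-5\right) \left(-4\right) = 20$)
$103 v + Q{\left(13 \right)} = 103 \cdot 20 + 14 = 2060 + 14 = 2074$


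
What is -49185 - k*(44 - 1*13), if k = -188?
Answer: -43357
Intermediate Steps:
-49185 - k*(44 - 1*13) = -49185 - (-188)*(44 - 1*13) = -49185 - (-188)*(44 - 13) = -49185 - (-188)*31 = -49185 - 1*(-5828) = -49185 + 5828 = -43357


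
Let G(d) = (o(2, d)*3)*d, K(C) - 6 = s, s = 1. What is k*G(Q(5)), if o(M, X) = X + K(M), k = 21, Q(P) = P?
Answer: 3780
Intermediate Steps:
K(C) = 7 (K(C) = 6 + 1 = 7)
o(M, X) = 7 + X (o(M, X) = X + 7 = 7 + X)
G(d) = d*(21 + 3*d) (G(d) = ((7 + d)*3)*d = (21 + 3*d)*d = d*(21 + 3*d))
k*G(Q(5)) = 21*(3*5*(7 + 5)) = 21*(3*5*12) = 21*180 = 3780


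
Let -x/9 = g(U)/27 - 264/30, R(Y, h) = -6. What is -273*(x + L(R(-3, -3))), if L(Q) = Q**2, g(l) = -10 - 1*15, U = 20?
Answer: -168623/5 ≈ -33725.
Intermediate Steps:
g(l) = -25 (g(l) = -10 - 15 = -25)
x = 1313/15 (x = -9*(-25/27 - 264/30) = -9*(-25*1/27 - 264*1/30) = -9*(-25/27 - 44/5) = -9*(-1313/135) = 1313/15 ≈ 87.533)
-273*(x + L(R(-3, -3))) = -273*(1313/15 + (-6)**2) = -273*(1313/15 + 36) = -273*1853/15 = -168623/5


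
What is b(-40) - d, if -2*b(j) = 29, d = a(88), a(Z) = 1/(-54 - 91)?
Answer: -4203/290 ≈ -14.493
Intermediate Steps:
a(Z) = -1/145 (a(Z) = 1/(-145) = -1/145)
d = -1/145 ≈ -0.0068966
b(j) = -29/2 (b(j) = -½*29 = -29/2)
b(-40) - d = -29/2 - 1*(-1/145) = -29/2 + 1/145 = -4203/290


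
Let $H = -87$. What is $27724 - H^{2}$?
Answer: $20155$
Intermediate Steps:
$27724 - H^{2} = 27724 - \left(-87\right)^{2} = 27724 - 7569 = 20155$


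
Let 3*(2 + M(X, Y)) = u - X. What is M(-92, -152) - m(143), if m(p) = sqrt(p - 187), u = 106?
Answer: 64 - 2*I*sqrt(11) ≈ 64.0 - 6.6332*I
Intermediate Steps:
M(X, Y) = 100/3 - X/3 (M(X, Y) = -2 + (106 - X)/3 = -2 + (106/3 - X/3) = 100/3 - X/3)
m(p) = sqrt(-187 + p)
M(-92, -152) - m(143) = (100/3 - 1/3*(-92)) - sqrt(-187 + 143) = (100/3 + 92/3) - sqrt(-44) = 64 - 2*I*sqrt(11)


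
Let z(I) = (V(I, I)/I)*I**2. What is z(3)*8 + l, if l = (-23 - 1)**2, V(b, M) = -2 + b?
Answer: 600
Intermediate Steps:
z(I) = I*(-2 + I) (z(I) = ((-2 + I)/I)*I**2 = I*(-2 + I))
l = 576 (l = (-24)**2 = 576)
z(3)*8 + l = (3*(-2 + 3))*8 + 576 = (3*1)*8 + 576 = 3*8 + 576 = 24 + 576 = 600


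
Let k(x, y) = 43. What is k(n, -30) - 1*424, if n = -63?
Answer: -381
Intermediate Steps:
k(n, -30) - 1*424 = 43 - 1*424 = 43 - 424 = -381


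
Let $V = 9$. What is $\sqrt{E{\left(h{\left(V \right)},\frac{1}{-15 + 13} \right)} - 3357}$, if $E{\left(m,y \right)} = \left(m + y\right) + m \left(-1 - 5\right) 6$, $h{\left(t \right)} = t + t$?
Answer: $\frac{5 i \sqrt{638}}{2} \approx 63.147 i$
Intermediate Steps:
$h{\left(t \right)} = 2 t$
$E{\left(m,y \right)} = y - 35 m$ ($E{\left(m,y \right)} = \left(m + y\right) + m \left(\left(-6\right) 6\right) = \left(m + y\right) + m \left(-36\right) = \left(m + y\right) - 36 m = y - 35 m$)
$\sqrt{E{\left(h{\left(V \right)},\frac{1}{-15 + 13} \right)} - 3357} = \sqrt{\left(\frac{1}{-15 + 13} - 35 \cdot 2 \cdot 9\right) - 3357} = \sqrt{\left(\frac{1}{-2} - 630\right) - 3357} = \sqrt{\left(- \frac{1}{2} - 630\right) - 3357} = \sqrt{- \frac{1261}{2} - 3357} = \sqrt{- \frac{7975}{2}} = \frac{5 i \sqrt{638}}{2}$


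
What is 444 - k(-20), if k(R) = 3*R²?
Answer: -756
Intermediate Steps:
444 - k(-20) = 444 - 3*(-20)² = 444 - 3*400 = 444 - 1*1200 = 444 - 1200 = -756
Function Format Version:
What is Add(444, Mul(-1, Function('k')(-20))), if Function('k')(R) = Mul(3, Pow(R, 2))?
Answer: -756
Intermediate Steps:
Add(444, Mul(-1, Function('k')(-20))) = Add(444, Mul(-1, Mul(3, Pow(-20, 2)))) = Add(444, Mul(-1, Mul(3, 400))) = Add(444, Mul(-1, 1200)) = Add(444, -1200) = -756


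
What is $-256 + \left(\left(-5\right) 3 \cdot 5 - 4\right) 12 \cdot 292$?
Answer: $-277072$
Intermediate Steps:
$-256 + \left(\left(-5\right) 3 \cdot 5 - 4\right) 12 \cdot 292 = -256 + \left(\left(-15\right) 5 - 4\right) 12 \cdot 292 = -256 + \left(-75 - 4\right) 12 \cdot 292 = -256 + \left(-79\right) 12 \cdot 292 = -256 - 276816 = -277072$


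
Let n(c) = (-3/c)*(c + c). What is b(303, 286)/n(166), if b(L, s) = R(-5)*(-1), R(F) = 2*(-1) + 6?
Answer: ⅔ ≈ 0.66667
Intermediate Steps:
R(F) = 4 (R(F) = -2 + 6 = 4)
b(L, s) = -4 (b(L, s) = 4*(-1) = -4)
n(c) = -6 (n(c) = (-3/c)*(2*c) = -6)
b(303, 286)/n(166) = -4/(-6) = -4*(-⅙) = ⅔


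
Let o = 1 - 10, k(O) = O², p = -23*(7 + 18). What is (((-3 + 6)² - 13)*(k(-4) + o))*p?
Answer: 16100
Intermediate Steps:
p = -575 (p = -23*25 = -575)
o = -9
(((-3 + 6)² - 13)*(k(-4) + o))*p = (((-3 + 6)² - 13)*((-4)² - 9))*(-575) = ((3² - 13)*(16 - 9))*(-575) = ((9 - 13)*7)*(-575) = -4*7*(-575) = -28*(-575) = 16100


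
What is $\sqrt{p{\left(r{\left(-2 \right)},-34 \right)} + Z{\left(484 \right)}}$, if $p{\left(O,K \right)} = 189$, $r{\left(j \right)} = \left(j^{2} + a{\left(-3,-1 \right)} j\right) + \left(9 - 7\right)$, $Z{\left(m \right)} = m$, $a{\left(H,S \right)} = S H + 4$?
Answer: $\sqrt{673} \approx 25.942$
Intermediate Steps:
$a{\left(H,S \right)} = 4 + H S$ ($a{\left(H,S \right)} = H S + 4 = 4 + H S$)
$r{\left(j \right)} = 2 + j^{2} + 7 j$ ($r{\left(j \right)} = \left(j^{2} + \left(4 - -3\right) j\right) + \left(9 - 7\right) = \left(j^{2} + \left(4 + 3\right) j\right) + \left(9 - 7\right) = \left(j^{2} + 7 j\right) + 2 = 2 + j^{2} + 7 j$)
$\sqrt{p{\left(r{\left(-2 \right)},-34 \right)} + Z{\left(484 \right)}} = \sqrt{189 + 484} = \sqrt{673}$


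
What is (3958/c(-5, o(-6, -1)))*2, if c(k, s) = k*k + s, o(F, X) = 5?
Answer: 3958/15 ≈ 263.87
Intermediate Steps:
c(k, s) = s + k² (c(k, s) = k² + s = s + k²)
(3958/c(-5, o(-6, -1)))*2 = (3958/(5 + (-5)²))*2 = (3958/(5 + 25))*2 = (3958/30)*2 = (3958*(1/30))*2 = (1979/15)*2 = 3958/15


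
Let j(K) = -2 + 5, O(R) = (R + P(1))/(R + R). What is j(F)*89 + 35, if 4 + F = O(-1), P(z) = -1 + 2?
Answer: 302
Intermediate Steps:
P(z) = 1
O(R) = (1 + R)/(2*R) (O(R) = (R + 1)/(R + R) = (1 + R)/((2*R)) = (1 + R)*(1/(2*R)) = (1 + R)/(2*R))
F = -4 (F = -4 + (½)*(1 - 1)/(-1) = -4 + (½)*(-1)*0 = -4 + 0 = -4)
j(K) = 3
j(F)*89 + 35 = 3*89 + 35 = 267 + 35 = 302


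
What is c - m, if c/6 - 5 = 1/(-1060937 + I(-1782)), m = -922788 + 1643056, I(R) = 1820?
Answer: -254272103284/353039 ≈ -7.2024e+5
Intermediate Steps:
m = 720268
c = 10591168/353039 (c = 30 + 6/(-1060937 + 1820) = 30 + 6/(-1059117) = 30 + 6*(-1/1059117) = 30 - 2/353039 = 10591168/353039 ≈ 30.000)
c - m = 10591168/353039 - 1*720268 = 10591168/353039 - 720268 = -254272103284/353039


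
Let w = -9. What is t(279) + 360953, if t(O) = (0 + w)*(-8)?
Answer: 361025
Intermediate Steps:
t(O) = 72 (t(O) = (0 - 9)*(-8) = -9*(-8) = 72)
t(279) + 360953 = 72 + 360953 = 361025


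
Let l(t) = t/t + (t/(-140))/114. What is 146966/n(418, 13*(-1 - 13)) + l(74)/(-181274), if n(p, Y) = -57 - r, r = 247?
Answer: -349664634199/723283260 ≈ -483.44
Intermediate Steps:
n(p, Y) = -304 (n(p, Y) = -57 - 1*247 = -57 - 247 = -304)
l(t) = 1 - t/15960 (l(t) = 1 + (t*(-1/140))*(1/114) = 1 - t/140*(1/114) = 1 - t/15960)
146966/n(418, 13*(-1 - 13)) + l(74)/(-181274) = 146966/(-304) + (1 - 1/15960*74)/(-181274) = 146966*(-1/304) + (1 - 37/7980)*(-1/181274) = -73483/152 + (7943/7980)*(-1/181274) = -73483/152 - 7943/1446566520 = -349664634199/723283260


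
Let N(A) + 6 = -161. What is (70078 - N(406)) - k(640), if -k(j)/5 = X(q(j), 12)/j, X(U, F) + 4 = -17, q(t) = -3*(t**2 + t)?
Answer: 8991339/128 ≈ 70245.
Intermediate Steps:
N(A) = -167 (N(A) = -6 - 161 = -167)
q(t) = -3*t - 3*t**2 (q(t) = -3*(t + t**2) = -3*t - 3*t**2)
X(U, F) = -21 (X(U, F) = -4 - 17 = -21)
k(j) = 105/j (k(j) = -(-105)/j = 105/j)
(70078 - N(406)) - k(640) = (70078 - 1*(-167)) - 105/640 = (70078 + 167) - 105/640 = 70245 - 1*21/128 = 70245 - 21/128 = 8991339/128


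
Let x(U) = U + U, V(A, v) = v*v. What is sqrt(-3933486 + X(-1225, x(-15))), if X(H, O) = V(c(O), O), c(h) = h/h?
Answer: 69*I*sqrt(826) ≈ 1983.1*I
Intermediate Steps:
c(h) = 1
V(A, v) = v**2
x(U) = 2*U
X(H, O) = O**2
sqrt(-3933486 + X(-1225, x(-15))) = sqrt(-3933486 + (2*(-15))**2) = sqrt(-3933486 + (-30)**2) = sqrt(-3933486 + 900) = sqrt(-3932586) = 69*I*sqrt(826)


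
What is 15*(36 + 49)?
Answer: 1275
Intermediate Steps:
15*(36 + 49) = 15*85 = 1275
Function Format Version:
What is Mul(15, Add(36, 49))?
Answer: 1275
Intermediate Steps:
Mul(15, Add(36, 49)) = Mul(15, 85) = 1275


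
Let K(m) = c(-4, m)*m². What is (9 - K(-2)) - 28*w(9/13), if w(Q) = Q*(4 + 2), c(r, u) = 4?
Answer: -1603/13 ≈ -123.31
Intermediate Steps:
w(Q) = 6*Q (w(Q) = Q*6 = 6*Q)
K(m) = 4*m²
(9 - K(-2)) - 28*w(9/13) = (9 - 4*(-2)²) - 168*9/13 = (9 - 4*4) - 168*9*(1/13) = (9 - 1*16) - 168*9/13 = (9 - 16) - 28*54/13 = -7 - 1512/13 = -1603/13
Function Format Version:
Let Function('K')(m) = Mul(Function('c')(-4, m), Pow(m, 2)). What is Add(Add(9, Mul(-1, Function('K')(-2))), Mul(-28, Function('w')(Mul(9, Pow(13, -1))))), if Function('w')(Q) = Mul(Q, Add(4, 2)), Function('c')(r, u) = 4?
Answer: Rational(-1603, 13) ≈ -123.31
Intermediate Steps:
Function('w')(Q) = Mul(6, Q) (Function('w')(Q) = Mul(Q, 6) = Mul(6, Q))
Function('K')(m) = Mul(4, Pow(m, 2))
Add(Add(9, Mul(-1, Function('K')(-2))), Mul(-28, Function('w')(Mul(9, Pow(13, -1))))) = Add(Add(9, Mul(-1, Mul(4, Pow(-2, 2)))), Mul(-28, Mul(6, Mul(9, Pow(13, -1))))) = Add(Add(9, Mul(-1, Mul(4, 4))), Mul(-28, Mul(6, Mul(9, Rational(1, 13))))) = Add(Add(9, Mul(-1, 16)), Mul(-28, Mul(6, Rational(9, 13)))) = Add(Add(9, -16), Mul(-28, Rational(54, 13))) = Add(-7, Rational(-1512, 13)) = Rational(-1603, 13)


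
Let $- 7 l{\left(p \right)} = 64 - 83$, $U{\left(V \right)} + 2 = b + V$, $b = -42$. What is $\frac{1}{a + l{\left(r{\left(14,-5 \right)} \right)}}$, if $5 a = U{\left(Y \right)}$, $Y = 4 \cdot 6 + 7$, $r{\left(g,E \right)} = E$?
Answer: $\frac{35}{4} \approx 8.75$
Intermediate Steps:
$Y = 31$ ($Y = 24 + 7 = 31$)
$U{\left(V \right)} = -44 + V$ ($U{\left(V \right)} = -2 + \left(-42 + V\right) = -44 + V$)
$l{\left(p \right)} = \frac{19}{7}$ ($l{\left(p \right)} = - \frac{64 - 83}{7} = \left(- \frac{1}{7}\right) \left(-19\right) = \frac{19}{7}$)
$a = - \frac{13}{5}$ ($a = \frac{-44 + 31}{5} = \frac{1}{5} \left(-13\right) = - \frac{13}{5} \approx -2.6$)
$\frac{1}{a + l{\left(r{\left(14,-5 \right)} \right)}} = \frac{1}{- \frac{13}{5} + \frac{19}{7}} = \frac{1}{\frac{4}{35}} = \frac{35}{4}$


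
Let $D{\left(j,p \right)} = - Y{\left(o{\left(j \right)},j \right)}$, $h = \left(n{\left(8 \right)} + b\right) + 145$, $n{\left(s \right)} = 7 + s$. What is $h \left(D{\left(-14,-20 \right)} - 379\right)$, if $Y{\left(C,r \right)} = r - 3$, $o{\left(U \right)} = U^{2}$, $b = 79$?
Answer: $-86518$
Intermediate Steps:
$Y{\left(C,r \right)} = -3 + r$ ($Y{\left(C,r \right)} = r - 3 = -3 + r$)
$h = 239$ ($h = \left(\left(7 + 8\right) + 79\right) + 145 = \left(15 + 79\right) + 145 = 94 + 145 = 239$)
$D{\left(j,p \right)} = 3 - j$ ($D{\left(j,p \right)} = - (-3 + j) = 3 - j$)
$h \left(D{\left(-14,-20 \right)} - 379\right) = 239 \left(\left(3 - -14\right) - 379\right) = 239 \left(\left(3 + 14\right) - 379\right) = 239 \left(17 - 379\right) = 239 \left(-362\right) = -86518$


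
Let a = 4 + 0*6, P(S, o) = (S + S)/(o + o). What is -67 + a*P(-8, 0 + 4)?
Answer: -75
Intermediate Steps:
P(S, o) = S/o (P(S, o) = (2*S)/((2*o)) = (2*S)*(1/(2*o)) = S/o)
a = 4 (a = 4 + 0 = 4)
-67 + a*P(-8, 0 + 4) = -67 + 4*(-8/(0 + 4)) = -67 + 4*(-8/4) = -67 + 4*(-8*¼) = -67 + 4*(-2) = -67 - 8 = -75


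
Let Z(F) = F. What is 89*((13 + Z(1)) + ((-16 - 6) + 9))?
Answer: 89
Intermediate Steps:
89*((13 + Z(1)) + ((-16 - 6) + 9)) = 89*((13 + 1) + ((-16 - 6) + 9)) = 89*(14 + (-22 + 9)) = 89*(14 - 13) = 89*1 = 89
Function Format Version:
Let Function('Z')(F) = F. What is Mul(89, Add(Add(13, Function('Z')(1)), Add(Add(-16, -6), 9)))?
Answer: 89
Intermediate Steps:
Mul(89, Add(Add(13, Function('Z')(1)), Add(Add(-16, -6), 9))) = Mul(89, Add(Add(13, 1), Add(Add(-16, -6), 9))) = Mul(89, Add(14, Add(-22, 9))) = Mul(89, Add(14, -13)) = Mul(89, 1) = 89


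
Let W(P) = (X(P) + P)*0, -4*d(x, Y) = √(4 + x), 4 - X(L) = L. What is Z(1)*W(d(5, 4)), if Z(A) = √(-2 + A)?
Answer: 0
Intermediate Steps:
X(L) = 4 - L
d(x, Y) = -√(4 + x)/4
W(P) = 0 (W(P) = ((4 - P) + P)*0 = 4*0 = 0)
Z(1)*W(d(5, 4)) = √(-2 + 1)*0 = √(-1)*0 = I*0 = 0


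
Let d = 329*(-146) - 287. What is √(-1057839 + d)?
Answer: 4*I*√69135 ≈ 1051.7*I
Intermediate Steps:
d = -48321 (d = -48034 - 287 = -48321)
√(-1057839 + d) = √(-1057839 - 48321) = √(-1106160) = 4*I*√69135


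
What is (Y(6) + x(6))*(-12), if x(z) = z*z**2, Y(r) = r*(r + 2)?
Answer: -3168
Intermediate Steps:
Y(r) = r*(2 + r)
x(z) = z**3
(Y(6) + x(6))*(-12) = (6*(2 + 6) + 6**3)*(-12) = (6*8 + 216)*(-12) = (48 + 216)*(-12) = 264*(-12) = -3168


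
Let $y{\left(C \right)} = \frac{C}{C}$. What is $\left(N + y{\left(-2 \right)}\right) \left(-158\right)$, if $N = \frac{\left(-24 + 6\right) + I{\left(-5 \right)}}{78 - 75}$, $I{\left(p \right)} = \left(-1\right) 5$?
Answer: $\frac{3160}{3} \approx 1053.3$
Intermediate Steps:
$I{\left(p \right)} = -5$
$N = - \frac{23}{3}$ ($N = \frac{\left(-24 + 6\right) - 5}{78 - 75} = \frac{-18 - 5}{3} = \left(-23\right) \frac{1}{3} = - \frac{23}{3} \approx -7.6667$)
$y{\left(C \right)} = 1$
$\left(N + y{\left(-2 \right)}\right) \left(-158\right) = \left(- \frac{23}{3} + 1\right) \left(-158\right) = \left(- \frac{20}{3}\right) \left(-158\right) = \frac{3160}{3}$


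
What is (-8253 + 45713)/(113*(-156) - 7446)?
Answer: -18730/12537 ≈ -1.4940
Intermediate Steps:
(-8253 + 45713)/(113*(-156) - 7446) = 37460/(-17628 - 7446) = 37460/(-25074) = 37460*(-1/25074) = -18730/12537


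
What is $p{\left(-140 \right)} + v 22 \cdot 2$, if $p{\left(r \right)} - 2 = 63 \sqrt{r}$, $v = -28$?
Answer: $-1230 + 126 i \sqrt{35} \approx -1230.0 + 745.43 i$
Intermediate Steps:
$p{\left(r \right)} = 2 + 63 \sqrt{r}$
$p{\left(-140 \right)} + v 22 \cdot 2 = \left(2 + 63 \sqrt{-140}\right) + \left(-28\right) 22 \cdot 2 = \left(2 + 63 \cdot 2 i \sqrt{35}\right) - 1232 = \left(2 + 126 i \sqrt{35}\right) - 1232 = -1230 + 126 i \sqrt{35}$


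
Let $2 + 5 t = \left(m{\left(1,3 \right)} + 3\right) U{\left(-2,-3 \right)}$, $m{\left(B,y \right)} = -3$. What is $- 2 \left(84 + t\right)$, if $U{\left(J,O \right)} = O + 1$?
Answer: $- \frac{836}{5} \approx -167.2$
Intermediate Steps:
$U{\left(J,O \right)} = 1 + O$
$t = - \frac{2}{5}$ ($t = - \frac{2}{5} + \frac{\left(-3 + 3\right) \left(1 - 3\right)}{5} = - \frac{2}{5} + \frac{0 \left(-2\right)}{5} = - \frac{2}{5} + \frac{1}{5} \cdot 0 = - \frac{2}{5} + 0 = - \frac{2}{5} \approx -0.4$)
$- 2 \left(84 + t\right) = - 2 \left(84 - \frac{2}{5}\right) = \left(-2\right) \frac{418}{5} = - \frac{836}{5}$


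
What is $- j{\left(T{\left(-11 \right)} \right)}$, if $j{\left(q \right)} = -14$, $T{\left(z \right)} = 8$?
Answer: $14$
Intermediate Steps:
$- j{\left(T{\left(-11 \right)} \right)} = \left(-1\right) \left(-14\right) = 14$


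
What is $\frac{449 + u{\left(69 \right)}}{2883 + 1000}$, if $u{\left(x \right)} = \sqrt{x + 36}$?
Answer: $\frac{449}{3883} + \frac{\sqrt{105}}{3883} \approx 0.11827$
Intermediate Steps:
$u{\left(x \right)} = \sqrt{36 + x}$
$\frac{449 + u{\left(69 \right)}}{2883 + 1000} = \frac{449 + \sqrt{36 + 69}}{2883 + 1000} = \frac{449 + \sqrt{105}}{3883} = \left(449 + \sqrt{105}\right) \frac{1}{3883} = \frac{449}{3883} + \frac{\sqrt{105}}{3883}$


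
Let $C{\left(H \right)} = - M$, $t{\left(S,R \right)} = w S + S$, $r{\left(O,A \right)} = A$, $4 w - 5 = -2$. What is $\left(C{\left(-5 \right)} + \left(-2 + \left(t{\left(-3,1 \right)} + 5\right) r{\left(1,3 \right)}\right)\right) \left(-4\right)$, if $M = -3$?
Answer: $-1$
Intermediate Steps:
$w = \frac{3}{4}$ ($w = \frac{5}{4} + \frac{1}{4} \left(-2\right) = \frac{5}{4} - \frac{1}{2} = \frac{3}{4} \approx 0.75$)
$t{\left(S,R \right)} = \frac{7 S}{4}$ ($t{\left(S,R \right)} = \frac{3 S}{4} + S = \frac{7 S}{4}$)
$C{\left(H \right)} = 3$ ($C{\left(H \right)} = \left(-1\right) \left(-3\right) = 3$)
$\left(C{\left(-5 \right)} + \left(-2 + \left(t{\left(-3,1 \right)} + 5\right) r{\left(1,3 \right)}\right)\right) \left(-4\right) = \left(3 - \left(2 - \left(\frac{7}{4} \left(-3\right) + 5\right) 3\right)\right) \left(-4\right) = \left(3 - \left(2 - \left(- \frac{21}{4} + 5\right) 3\right)\right) \left(-4\right) = \left(3 - \frac{11}{4}\right) \left(-4\right) = \frac{1}{4} \left(-4\right) = -1$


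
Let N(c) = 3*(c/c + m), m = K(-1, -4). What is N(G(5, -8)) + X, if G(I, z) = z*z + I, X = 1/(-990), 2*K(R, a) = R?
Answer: 742/495 ≈ 1.4990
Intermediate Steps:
K(R, a) = R/2
m = -½ (m = (½)*(-1) = -½ ≈ -0.50000)
X = -1/990 ≈ -0.0010101
G(I, z) = I + z² (G(I, z) = z² + I = I + z²)
N(c) = 3/2 (N(c) = 3*(c/c - ½) = 3*(1 - ½) = 3*(½) = 3/2)
N(G(5, -8)) + X = 3/2 - 1/990 = 742/495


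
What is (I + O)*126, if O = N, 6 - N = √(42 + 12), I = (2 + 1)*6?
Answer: 3024 - 378*√6 ≈ 2098.1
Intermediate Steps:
I = 18 (I = 3*6 = 18)
N = 6 - 3*√6 (N = 6 - √(42 + 12) = 6 - √54 = 6 - 3*√6 ≈ -1.3485)
O = 6 - 3*√6 ≈ -1.3485
(I + O)*126 = (18 + (6 - 3*√6))*126 = (24 - 3*√6)*126 = 3024 - 378*√6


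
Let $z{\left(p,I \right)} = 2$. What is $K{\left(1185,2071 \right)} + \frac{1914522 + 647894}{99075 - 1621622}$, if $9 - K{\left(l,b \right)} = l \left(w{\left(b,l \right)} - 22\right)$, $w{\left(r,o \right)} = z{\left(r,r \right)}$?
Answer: $\frac{36095504407}{1522547} \approx 23707.0$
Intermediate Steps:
$w{\left(r,o \right)} = 2$
$K{\left(l,b \right)} = 9 + 20 l$ ($K{\left(l,b \right)} = 9 - l \left(2 - 22\right) = 9 - l \left(-20\right) = 9 - - 20 l = 9 + 20 l$)
$K{\left(1185,2071 \right)} + \frac{1914522 + 647894}{99075 - 1621622} = \left(9 + 20 \cdot 1185\right) + \frac{1914522 + 647894}{99075 - 1621622} = \left(9 + 23700\right) + \frac{2562416}{-1522547} = 23709 + 2562416 \left(- \frac{1}{1522547}\right) = 23709 - \frac{2562416}{1522547} = \frac{36095504407}{1522547}$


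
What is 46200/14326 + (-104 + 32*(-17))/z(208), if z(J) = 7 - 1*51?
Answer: 1414506/78793 ≈ 17.952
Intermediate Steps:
z(J) = -44 (z(J) = 7 - 51 = -44)
46200/14326 + (-104 + 32*(-17))/z(208) = 46200/14326 + (-104 + 32*(-17))/(-44) = 46200*(1/14326) + (-104 - 544)*(-1/44) = 23100/7163 - 648*(-1/44) = 23100/7163 + 162/11 = 1414506/78793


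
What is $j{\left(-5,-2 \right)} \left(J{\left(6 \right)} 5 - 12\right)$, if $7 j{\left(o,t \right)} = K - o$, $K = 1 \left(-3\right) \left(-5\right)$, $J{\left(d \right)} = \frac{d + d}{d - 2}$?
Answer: $\frac{60}{7} \approx 8.5714$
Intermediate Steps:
$J{\left(d \right)} = \frac{2 d}{-2 + d}$
$K = 15$ ($K = \left(-3\right) \left(-5\right) = 15$)
$j{\left(o,t \right)} = \frac{15}{7} - \frac{o}{7}$ ($j{\left(o,t \right)} = \frac{15 - o}{7} = \frac{15}{7} - \frac{o}{7}$)
$j{\left(-5,-2 \right)} \left(J{\left(6 \right)} 5 - 12\right) = \left(\frac{15}{7} - - \frac{5}{7}\right) \left(2 \cdot 6 \frac{1}{-2 + 6} \cdot 5 - 12\right) = \left(\frac{15}{7} + \frac{5}{7}\right) \left(2 \cdot 6 \cdot \frac{1}{4} \cdot 5 - 12\right) = \frac{20 \left(2 \cdot 6 \cdot \frac{1}{4} \cdot 5 - 12\right)}{7} = \frac{20 \left(3 \cdot 5 - 12\right)}{7} = \frac{20 \left(15 - 12\right)}{7} = \frac{20}{7} \cdot 3 = \frac{60}{7}$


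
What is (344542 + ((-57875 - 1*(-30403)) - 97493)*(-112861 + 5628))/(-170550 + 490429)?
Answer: 13400716387/319879 ≈ 41893.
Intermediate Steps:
(344542 + ((-57875 - 1*(-30403)) - 97493)*(-112861 + 5628))/(-170550 + 490429) = (344542 + ((-57875 + 30403) - 97493)*(-107233))/319879 = (344542 + (-27472 - 97493)*(-107233))*(1/319879) = (344542 - 124965*(-107233))*(1/319879) = (344542 + 13400371845)*(1/319879) = 13400716387*(1/319879) = 13400716387/319879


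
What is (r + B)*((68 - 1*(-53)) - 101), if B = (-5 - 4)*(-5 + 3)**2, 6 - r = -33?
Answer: 60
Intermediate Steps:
r = 39 (r = 6 - 1*(-33) = 6 + 33 = 39)
B = -36 (B = -9*(-2)**2 = -9*4 = -36)
(r + B)*((68 - 1*(-53)) - 101) = (39 - 36)*((68 - 1*(-53)) - 101) = 3*((68 + 53) - 101) = 3*(121 - 101) = 3*20 = 60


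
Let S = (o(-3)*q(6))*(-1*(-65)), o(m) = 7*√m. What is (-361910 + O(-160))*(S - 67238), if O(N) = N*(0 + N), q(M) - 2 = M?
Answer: 22612811780 - 1224168400*I*√3 ≈ 2.2613e+10 - 2.1203e+9*I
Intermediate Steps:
q(M) = 2 + M
O(N) = N² (O(N) = N*N = N²)
S = 3640*I*√3 (S = ((7*√(-3))*(2 + 6))*(-1*(-65)) = ((7*(I*√3))*8)*65 = ((7*I*√3)*8)*65 = (56*I*√3)*65 = 3640*I*√3 ≈ 6304.7*I)
(-361910 + O(-160))*(S - 67238) = (-361910 + (-160)²)*(3640*I*√3 - 67238) = (-361910 + 25600)*(-67238 + 3640*I*√3) = -336310*(-67238 + 3640*I*√3) = 22612811780 - 1224168400*I*√3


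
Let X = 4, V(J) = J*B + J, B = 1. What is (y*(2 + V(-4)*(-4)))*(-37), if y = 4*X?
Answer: -20128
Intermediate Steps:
V(J) = 2*J (V(J) = J*1 + J = J + J = 2*J)
y = 16 (y = 4*4 = 16)
(y*(2 + V(-4)*(-4)))*(-37) = (16*(2 + (2*(-4))*(-4)))*(-37) = (16*(2 - 8*(-4)))*(-37) = (16*(2 + 32))*(-37) = (16*34)*(-37) = 544*(-37) = -20128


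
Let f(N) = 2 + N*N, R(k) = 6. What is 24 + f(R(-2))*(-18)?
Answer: -660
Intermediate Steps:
f(N) = 2 + N²
24 + f(R(-2))*(-18) = 24 + (2 + 6²)*(-18) = 24 + (2 + 36)*(-18) = 24 + 38*(-18) = 24 - 684 = -660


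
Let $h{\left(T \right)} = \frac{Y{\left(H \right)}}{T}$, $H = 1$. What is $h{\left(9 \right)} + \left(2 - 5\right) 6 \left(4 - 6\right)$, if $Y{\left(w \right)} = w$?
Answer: $\frac{325}{9} \approx 36.111$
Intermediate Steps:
$h{\left(T \right)} = \frac{1}{T}$ ($h{\left(T \right)} = 1 \frac{1}{T} = \frac{1}{T}$)
$h{\left(9 \right)} + \left(2 - 5\right) 6 \left(4 - 6\right) = \frac{1}{9} + \left(2 - 5\right) 6 \left(4 - 6\right) = \frac{1}{9} + \left(2 - 5\right) 6 \left(-2\right) = \frac{1}{9} - -36 = \frac{1}{9} + 36 = \frac{325}{9}$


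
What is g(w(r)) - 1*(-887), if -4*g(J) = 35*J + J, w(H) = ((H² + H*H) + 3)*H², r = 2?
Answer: 491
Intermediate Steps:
w(H) = H²*(3 + 2*H²) (w(H) = ((H² + H²) + 3)*H² = (2*H² + 3)*H² = (3 + 2*H²)*H² = H²*(3 + 2*H²))
g(J) = -9*J (g(J) = -(35*J + J)/4 = -9*J)
g(w(r)) - 1*(-887) = -9*2²*(3 + 2*2²) - 1*(-887) = -36*(3 + 2*4) + 887 = -36*(3 + 8) + 887 = -36*11 + 887 = -9*44 + 887 = -396 + 887 = 491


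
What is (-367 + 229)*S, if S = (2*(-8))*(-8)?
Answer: -17664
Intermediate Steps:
S = 128 (S = -16*(-8) = 128)
(-367 + 229)*S = (-367 + 229)*128 = -138*128 = -17664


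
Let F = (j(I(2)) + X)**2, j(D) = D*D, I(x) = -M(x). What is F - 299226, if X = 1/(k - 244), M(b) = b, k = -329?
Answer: -98239324673/328329 ≈ -2.9921e+5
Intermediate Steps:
I(x) = -x
j(D) = D**2
X = -1/573 (X = 1/(-329 - 244) = 1/(-573) = -1/573 ≈ -0.0017452)
F = 5248681/328329 (F = ((-1*2)**2 - 1/573)**2 = ((-2)**2 - 1/573)**2 = (4 - 1/573)**2 = (2291/573)**2 = 5248681/328329 ≈ 15.986)
F - 299226 = 5248681/328329 - 299226 = -98239324673/328329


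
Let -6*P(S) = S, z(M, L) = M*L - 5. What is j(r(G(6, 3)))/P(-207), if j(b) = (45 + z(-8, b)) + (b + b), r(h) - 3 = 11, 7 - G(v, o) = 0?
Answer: -88/69 ≈ -1.2754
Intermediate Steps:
z(M, L) = -5 + L*M (z(M, L) = L*M - 5 = -5 + L*M)
G(v, o) = 7 (G(v, o) = 7 - 1*0 = 7 + 0 = 7)
r(h) = 14 (r(h) = 3 + 11 = 14)
P(S) = -S/6
j(b) = 40 - 6*b (j(b) = (45 + (-5 + b*(-8))) + (b + b) = (45 + (-5 - 8*b)) + 2*b = (40 - 8*b) + 2*b = 40 - 6*b)
j(r(G(6, 3)))/P(-207) = (40 - 6*14)/((-⅙*(-207))) = (40 - 84)/(69/2) = -44*2/69 = -88/69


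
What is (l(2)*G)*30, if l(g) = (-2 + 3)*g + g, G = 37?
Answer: 4440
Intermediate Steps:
l(g) = 2*g (l(g) = 1*g + g = g + g = 2*g)
(l(2)*G)*30 = ((2*2)*37)*30 = (4*37)*30 = 148*30 = 4440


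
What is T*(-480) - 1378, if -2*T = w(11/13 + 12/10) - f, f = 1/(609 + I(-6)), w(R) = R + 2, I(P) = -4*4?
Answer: -3140090/7709 ≈ -407.33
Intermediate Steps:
I(P) = -16
w(R) = 2 + R
f = 1/593 (f = 1/(609 - 16) = 1/593 ≈ 0.0016863)
T = -77947/38545 (T = -((2 + (11/13 + 12/10)) - 1*1/593)/2 = -((2 + (11*(1/13) + 12*(1/10))) - 1/593)/2 = -((2 + (11/13 + 6/5)) - 1/593)/2 = -((2 + 133/65) - 1/593)/2 = -(263/65 - 1/593)/2 = -1/2*155894/38545 = -77947/38545 ≈ -2.0222)
T*(-480) - 1378 = -77947/38545*(-480) - 1378 = 7482912/7709 - 1378 = -3140090/7709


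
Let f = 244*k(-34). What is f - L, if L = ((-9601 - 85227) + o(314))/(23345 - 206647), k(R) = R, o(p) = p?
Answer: -108626279/13093 ≈ -8296.5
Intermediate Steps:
f = -8296 (f = 244*(-34) = -8296)
L = 6751/13093 (L = ((-9601 - 85227) + 314)/(23345 - 206647) = (-94828 + 314)/(-183302) = -94514*(-1/183302) = 6751/13093 ≈ 0.51562)
f - L = -8296 - 1*6751/13093 = -8296 - 6751/13093 = -108626279/13093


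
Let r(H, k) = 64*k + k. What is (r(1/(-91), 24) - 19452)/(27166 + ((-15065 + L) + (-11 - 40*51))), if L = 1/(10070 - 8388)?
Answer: -30094344/16904101 ≈ -1.7803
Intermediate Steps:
r(H, k) = 65*k
L = 1/1682 ≈ 0.00059453
(r(1/(-91), 24) - 19452)/(27166 + ((-15065 + L) + (-11 - 40*51))) = (65*24 - 19452)/(27166 + ((-15065 + 1/1682) + (-11 - 40*51))) = (1560 - 19452)/(27166 + (-25339329/1682 + (-11 - 2040))) = -17892/(27166 + (-25339329/1682 - 2051)) = -17892/(27166 - 28789111/1682) = -17892/16904101/1682 = -17892*1682/16904101 = -30094344/16904101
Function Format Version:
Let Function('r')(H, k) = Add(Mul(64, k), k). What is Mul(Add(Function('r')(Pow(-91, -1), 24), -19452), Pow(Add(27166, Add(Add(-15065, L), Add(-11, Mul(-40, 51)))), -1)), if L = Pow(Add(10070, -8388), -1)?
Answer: Rational(-30094344, 16904101) ≈ -1.7803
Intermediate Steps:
Function('r')(H, k) = Mul(65, k)
L = Rational(1, 1682) (L = Pow(1682, -1) = Rational(1, 1682) ≈ 0.00059453)
Mul(Add(Function('r')(Pow(-91, -1), 24), -19452), Pow(Add(27166, Add(Add(-15065, L), Add(-11, Mul(-40, 51)))), -1)) = Mul(Add(Mul(65, 24), -19452), Pow(Add(27166, Add(Add(-15065, Rational(1, 1682)), Add(-11, Mul(-40, 51)))), -1)) = Mul(Add(1560, -19452), Pow(Add(27166, Add(Rational(-25339329, 1682), Add(-11, -2040))), -1)) = Mul(-17892, Pow(Add(27166, Add(Rational(-25339329, 1682), -2051)), -1)) = Mul(-17892, Pow(Add(27166, Rational(-28789111, 1682)), -1)) = Mul(-17892, Pow(Rational(16904101, 1682), -1)) = Mul(-17892, Rational(1682, 16904101)) = Rational(-30094344, 16904101)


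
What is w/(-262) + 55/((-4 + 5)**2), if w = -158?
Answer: 7284/131 ≈ 55.603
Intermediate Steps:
w/(-262) + 55/((-4 + 5)**2) = -158/(-262) + 55/((-4 + 5)**2) = -158*(-1/262) + 55/(1**2) = 79/131 + 55/1 = 79/131 + 55*1 = 79/131 + 55 = 7284/131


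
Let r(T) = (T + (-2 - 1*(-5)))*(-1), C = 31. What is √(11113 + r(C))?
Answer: 3*√1231 ≈ 105.26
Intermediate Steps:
r(T) = -3 - T (r(T) = (T + (-2 + 5))*(-1) = (T + 3)*(-1) = (3 + T)*(-1) = -3 - T)
√(11113 + r(C)) = √(11113 + (-3 - 1*31)) = √(11113 + (-3 - 31)) = √(11113 - 34) = √11079 = 3*√1231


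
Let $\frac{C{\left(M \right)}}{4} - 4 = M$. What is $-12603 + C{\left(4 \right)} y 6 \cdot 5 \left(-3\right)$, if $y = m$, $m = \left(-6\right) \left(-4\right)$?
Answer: $-81723$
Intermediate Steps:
$C{\left(M \right)} = 16 + 4 M$
$m = 24$
$y = 24$
$-12603 + C{\left(4 \right)} y 6 \cdot 5 \left(-3\right) = -12603 + \left(16 + 4 \cdot 4\right) 24 \cdot 6 \cdot 5 \left(-3\right) = -12603 + \left(16 + 16\right) 24 \cdot 30 \left(-3\right) = -12603 + 32 \cdot 24 \left(-90\right) = -12603 + 768 \left(-90\right) = -12603 - 69120 = -81723$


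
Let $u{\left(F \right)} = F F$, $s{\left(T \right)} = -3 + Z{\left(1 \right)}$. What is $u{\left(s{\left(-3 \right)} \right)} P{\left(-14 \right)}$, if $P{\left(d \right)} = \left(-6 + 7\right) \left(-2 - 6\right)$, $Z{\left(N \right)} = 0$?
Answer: $-72$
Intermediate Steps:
$s{\left(T \right)} = -3$ ($s{\left(T \right)} = -3 + 0 = -3$)
$u{\left(F \right)} = F^{2}$
$P{\left(d \right)} = -8$ ($P{\left(d \right)} = 1 \left(-8\right) = -8$)
$u{\left(s{\left(-3 \right)} \right)} P{\left(-14 \right)} = \left(-3\right)^{2} \left(-8\right) = 9 \left(-8\right) = -72$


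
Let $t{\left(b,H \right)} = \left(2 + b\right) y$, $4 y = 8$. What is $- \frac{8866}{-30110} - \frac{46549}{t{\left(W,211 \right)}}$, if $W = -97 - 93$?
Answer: $\frac{702462003}{5660680} \approx 124.09$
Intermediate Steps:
$y = 2$ ($y = \frac{1}{4} \cdot 8 = 2$)
$W = -190$
$t{\left(b,H \right)} = 4 + 2 b$ ($t{\left(b,H \right)} = \left(2 + b\right) 2 = 4 + 2 b$)
$- \frac{8866}{-30110} - \frac{46549}{t{\left(W,211 \right)}} = - \frac{8866}{-30110} - \frac{46549}{4 + 2 \left(-190\right)} = \left(-8866\right) \left(- \frac{1}{30110}\right) - \frac{46549}{4 - 380} = \frac{4433}{15055} - \frac{46549}{-376} = \frac{4433}{15055} - - \frac{46549}{376} = \frac{4433}{15055} + \frac{46549}{376} = \frac{702462003}{5660680}$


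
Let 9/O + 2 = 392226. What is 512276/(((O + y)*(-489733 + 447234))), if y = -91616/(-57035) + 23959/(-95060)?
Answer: -4718769228736640/530171537234567 ≈ -8.9005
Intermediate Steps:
O = 9/392224 (O = 9/(-2 + 392226) = 9/392224 ≈ 2.2946e-5)
y = 15139207/11178860 (y = -91616*(-1/57035) + 23959*(-1/95060) = 91616/57035 - 247/980 = 15139207/11178860 ≈ 1.3543)
512276/(((O + y)*(-489733 + 447234))) = 512276/(((9/392224 + 15139207/11178860)*(-489733 + 447234))) = 512276/(((12474917933/9211380640)*(-42499))) = 512276/(-530171537234567/9211380640) = 512276*(-9211380640/530171537234567) = -4718769228736640/530171537234567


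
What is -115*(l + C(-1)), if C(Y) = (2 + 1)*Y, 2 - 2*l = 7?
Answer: 1265/2 ≈ 632.50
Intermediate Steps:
l = -5/2 (l = 1 - ½*7 = 1 - 7/2 = -5/2 ≈ -2.5000)
C(Y) = 3*Y
-115*(l + C(-1)) = -115*(-5/2 + 3*(-1)) = -115*(-5/2 - 3) = -115*(-11/2) = 1265/2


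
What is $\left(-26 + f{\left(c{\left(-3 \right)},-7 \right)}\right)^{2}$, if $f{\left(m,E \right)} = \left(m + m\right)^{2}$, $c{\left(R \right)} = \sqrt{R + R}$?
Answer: $2500$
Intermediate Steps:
$c{\left(R \right)} = \sqrt{2} \sqrt{R}$ ($c{\left(R \right)} = \sqrt{2 R} = \sqrt{2} \sqrt{R}$)
$f{\left(m,E \right)} = 4 m^{2}$ ($f{\left(m,E \right)} = \left(2 m\right)^{2} = 4 m^{2}$)
$\left(-26 + f{\left(c{\left(-3 \right)},-7 \right)}\right)^{2} = \left(-26 + 4 \left(\sqrt{2} \sqrt{-3}\right)^{2}\right)^{2} = \left(-26 + 4 \left(\sqrt{2} i \sqrt{3}\right)^{2}\right)^{2} = \left(-26 + 4 \left(i \sqrt{6}\right)^{2}\right)^{2} = \left(-26 + 4 \left(-6\right)\right)^{2} = \left(-26 - 24\right)^{2} = \left(-50\right)^{2} = 2500$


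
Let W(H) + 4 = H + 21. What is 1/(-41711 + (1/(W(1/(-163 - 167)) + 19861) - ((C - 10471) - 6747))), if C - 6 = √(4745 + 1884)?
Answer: -1054196273488502509/25826469204126463681652 + 43030175748121*√6629/25826469204126463681652 ≈ -4.0683e-5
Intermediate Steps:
C = 6 + √6629 (C = 6 + √(4745 + 1884) = 6 + √6629 ≈ 87.419)
W(H) = 17 + H (W(H) = -4 + (H + 21) = -4 + (21 + H) = 17 + H)
1/(-41711 + (1/(W(1/(-163 - 167)) + 19861) - ((C - 10471) - 6747))) = 1/(-41711 + (1/((17 + 1/(-163 - 167)) + 19861) - (((6 + √6629) - 10471) - 6747))) = 1/(-41711 + (1/((17 + 1/(-330)) + 19861) - ((-10465 + √6629) - 6747))) = 1/(-41711 + (1/((17 - 1/330) + 19861) - (-17212 + √6629))) = 1/(-41711 + (1/(5609/330 + 19861) + (17212 - √6629))) = 1/(-41711 + (1/(6559739/330) + (17212 - √6629))) = 1/(-41711 + (330/6559739 + (17212 - √6629))) = 1/(-41711 + (112906227998/6559739 - √6629)) = 1/(-160707045431/6559739 - √6629)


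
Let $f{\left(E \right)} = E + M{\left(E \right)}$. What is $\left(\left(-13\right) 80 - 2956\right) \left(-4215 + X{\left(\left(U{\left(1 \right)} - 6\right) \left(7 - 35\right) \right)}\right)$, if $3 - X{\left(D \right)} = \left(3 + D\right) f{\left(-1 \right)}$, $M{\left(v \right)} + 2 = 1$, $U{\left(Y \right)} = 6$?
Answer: $16807176$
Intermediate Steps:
$M{\left(v \right)} = -1$ ($M{\left(v \right)} = -2 + 1 = -1$)
$f{\left(E \right)} = -1 + E$ ($f{\left(E \right)} = E - 1 = -1 + E$)
$X{\left(D \right)} = 9 + 2 D$ ($X{\left(D \right)} = 3 - \left(3 + D\right) \left(-1 - 1\right) = 3 - \left(3 + D\right) \left(-2\right) = 3 - \left(-6 - 2 D\right) = 3 + \left(6 + 2 D\right) = 9 + 2 D$)
$\left(\left(-13\right) 80 - 2956\right) \left(-4215 + X{\left(\left(U{\left(1 \right)} - 6\right) \left(7 - 35\right) \right)}\right) = \left(\left(-13\right) 80 - 2956\right) \left(-4215 + \left(9 + 2 \left(6 - 6\right) \left(7 - 35\right)\right)\right) = \left(-1040 - 2956\right) \left(-4215 + \left(9 + 2 \cdot 0 \left(-28\right)\right)\right) = - 3996 \left(-4215 + \left(9 + 2 \cdot 0\right)\right) = - 3996 \left(-4215 + \left(9 + 0\right)\right) = - 3996 \left(-4215 + 9\right) = \left(-3996\right) \left(-4206\right) = 16807176$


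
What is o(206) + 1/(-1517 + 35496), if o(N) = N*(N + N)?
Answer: 2883865689/33979 ≈ 84872.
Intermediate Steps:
o(N) = 2*N² (o(N) = N*(2*N) = 2*N²)
o(206) + 1/(-1517 + 35496) = 2*206² + 1/(-1517 + 35496) = 2*42436 + 1/33979 = 84872 + 1/33979 = 2883865689/33979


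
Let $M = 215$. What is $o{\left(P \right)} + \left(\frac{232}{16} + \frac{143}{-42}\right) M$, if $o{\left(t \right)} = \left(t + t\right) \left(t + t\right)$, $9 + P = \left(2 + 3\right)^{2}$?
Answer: $\frac{71599}{21} \approx 3409.5$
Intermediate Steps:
$P = 16$ ($P = -9 + \left(2 + 3\right)^{2} = -9 + 5^{2} = -9 + 25 = 16$)
$o{\left(t \right)} = 4 t^{2}$ ($o{\left(t \right)} = 2 t 2 t = 4 t^{2}$)
$o{\left(P \right)} + \left(\frac{232}{16} + \frac{143}{-42}\right) M = 4 \cdot 16^{2} + \left(\frac{232}{16} + \frac{143}{-42}\right) 215 = 4 \cdot 256 + \left(232 \cdot \frac{1}{16} + 143 \left(- \frac{1}{42}\right)\right) 215 = 1024 + \left(\frac{29}{2} - \frac{143}{42}\right) 215 = 1024 + \frac{233}{21} \cdot 215 = 1024 + \frac{50095}{21} = \frac{71599}{21}$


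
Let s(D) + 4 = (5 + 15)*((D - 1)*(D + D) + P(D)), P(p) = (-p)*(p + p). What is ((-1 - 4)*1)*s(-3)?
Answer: -580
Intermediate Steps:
P(p) = -2*p² (P(p) = (-p)*(2*p) = -2*p²)
s(D) = -4 - 40*D² + 40*D*(-1 + D) (s(D) = -4 + (5 + 15)*((D - 1)*(D + D) - 2*D²) = -4 + 20*((-1 + D)*(2*D) - 2*D²) = -4 + 20*(2*D*(-1 + D) - 2*D²) = -4 + 20*(-2*D² + 2*D*(-1 + D)) = -4 + (-40*D² + 40*D*(-1 + D)) = -4 - 40*D² + 40*D*(-1 + D))
((-1 - 4)*1)*s(-3) = ((-1 - 4)*1)*(-4 - 40*(-3)) = (-5*1)*(-4 + 120) = -5*116 = -580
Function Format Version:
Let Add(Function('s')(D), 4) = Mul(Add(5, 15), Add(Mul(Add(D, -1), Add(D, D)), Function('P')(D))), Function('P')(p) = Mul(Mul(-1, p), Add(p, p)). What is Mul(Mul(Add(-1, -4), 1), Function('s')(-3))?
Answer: -580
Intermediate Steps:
Function('P')(p) = Mul(-2, Pow(p, 2)) (Function('P')(p) = Mul(Mul(-1, p), Mul(2, p)) = Mul(-2, Pow(p, 2)))
Function('s')(D) = Add(-4, Mul(-40, Pow(D, 2)), Mul(40, D, Add(-1, D))) (Function('s')(D) = Add(-4, Mul(Add(5, 15), Add(Mul(Add(D, -1), Add(D, D)), Mul(-2, Pow(D, 2))))) = Add(-4, Mul(20, Add(Mul(Add(-1, D), Mul(2, D)), Mul(-2, Pow(D, 2))))) = Add(-4, Mul(20, Add(Mul(2, D, Add(-1, D)), Mul(-2, Pow(D, 2))))) = Add(-4, Mul(20, Add(Mul(-2, Pow(D, 2)), Mul(2, D, Add(-1, D))))) = Add(-4, Add(Mul(-40, Pow(D, 2)), Mul(40, D, Add(-1, D)))) = Add(-4, Mul(-40, Pow(D, 2)), Mul(40, D, Add(-1, D))))
Mul(Mul(Add(-1, -4), 1), Function('s')(-3)) = Mul(Mul(Add(-1, -4), 1), Add(-4, Mul(-40, -3))) = Mul(Mul(-5, 1), Add(-4, 120)) = Mul(-5, 116) = -580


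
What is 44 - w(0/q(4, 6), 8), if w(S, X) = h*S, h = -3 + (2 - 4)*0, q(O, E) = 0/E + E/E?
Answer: 44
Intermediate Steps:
q(O, E) = 1 (q(O, E) = 0 + 1 = 1)
h = -3 (h = -3 - 2*0 = -3 + 0 = -3)
w(S, X) = -3*S
44 - w(0/q(4, 6), 8) = 44 - (-3)*0/1 = 44 - (-3)*0*1 = 44 - (-3)*0 = 44 - 1*0 = 44 + 0 = 44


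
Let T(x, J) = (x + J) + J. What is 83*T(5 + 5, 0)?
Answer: 830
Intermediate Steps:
T(x, J) = x + 2*J (T(x, J) = (J + x) + J = x + 2*J)
83*T(5 + 5, 0) = 83*((5 + 5) + 2*0) = 83*(10 + 0) = 83*10 = 830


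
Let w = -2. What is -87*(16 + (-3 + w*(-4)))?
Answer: -1827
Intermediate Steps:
-87*(16 + (-3 + w*(-4))) = -87*(16 + (-3 - 2*(-4))) = -87*(16 + (-3 + 8)) = -87*(16 + 5) = -87*21 = -1827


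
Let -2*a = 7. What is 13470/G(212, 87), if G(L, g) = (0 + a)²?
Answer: 53880/49 ≈ 1099.6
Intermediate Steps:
a = -7/2 (a = -½*7 = -7/2 ≈ -3.5000)
G(L, g) = 49/4 (G(L, g) = (0 - 7/2)² = (-7/2)² = 49/4)
13470/G(212, 87) = 13470/(49/4) = 13470*(4/49) = 53880/49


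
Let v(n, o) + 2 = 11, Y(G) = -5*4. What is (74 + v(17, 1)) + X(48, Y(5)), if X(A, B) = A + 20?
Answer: 151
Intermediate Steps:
Y(G) = -20
v(n, o) = 9 (v(n, o) = -2 + 11 = 9)
X(A, B) = 20 + A
(74 + v(17, 1)) + X(48, Y(5)) = (74 + 9) + (20 + 48) = 83 + 68 = 151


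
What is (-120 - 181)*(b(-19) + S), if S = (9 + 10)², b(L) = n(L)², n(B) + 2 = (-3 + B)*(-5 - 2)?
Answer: -7062965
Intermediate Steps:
n(B) = 19 - 7*B (n(B) = -2 + (-3 + B)*(-5 - 2) = -2 + (-3 + B)*(-7) = -2 + (21 - 7*B) = 19 - 7*B)
b(L) = (19 - 7*L)²
S = 361 (S = 19² = 361)
(-120 - 181)*(b(-19) + S) = (-120 - 181)*((-19 + 7*(-19))² + 361) = -301*((-19 - 133)² + 361) = -301*((-152)² + 361) = -301*(23104 + 361) = -301*23465 = -7062965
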